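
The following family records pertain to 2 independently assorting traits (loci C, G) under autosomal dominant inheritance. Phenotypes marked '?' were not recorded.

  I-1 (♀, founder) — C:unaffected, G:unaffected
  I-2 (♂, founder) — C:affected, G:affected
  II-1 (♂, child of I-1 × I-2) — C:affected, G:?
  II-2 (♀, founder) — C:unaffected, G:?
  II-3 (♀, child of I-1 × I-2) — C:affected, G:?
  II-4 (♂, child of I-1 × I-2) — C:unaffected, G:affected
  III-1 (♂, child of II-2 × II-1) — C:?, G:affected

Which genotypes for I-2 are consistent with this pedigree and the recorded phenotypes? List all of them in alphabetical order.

I-2 ∈ {Cc GG, Cc Gg}

C/I-1 un ·: cc
C/I-2 aff ·: Cc
C/II-1 aff I-1×I-2: Cc
C/II-2 un ·: cc
C/II-3 aff I-1×I-2: Cc
C/II-4 un I-1×I-2: cc
C/III-1 ? II-2×II-1: cc|Cc
⇒ C over [I-1,I-2,II-1,II-2,II-3,II-4,III-1]: 2 consistent
G/I-1 un ·: gg
G/I-2 aff ·: Gg|GG
G/II-1 ? I-1×I-2: gg|Gg
G/II-2 ? ·: gg|Gg|GG
G/II-3 ? I-1×I-2: gg|Gg
G/II-4 aff I-1×I-2: Gg
G/III-1 aff II-2×II-1: Gg|GG
⇒ G over [I-1,I-2,II-1,II-2,II-3,II-4,III-1]: 19 consistent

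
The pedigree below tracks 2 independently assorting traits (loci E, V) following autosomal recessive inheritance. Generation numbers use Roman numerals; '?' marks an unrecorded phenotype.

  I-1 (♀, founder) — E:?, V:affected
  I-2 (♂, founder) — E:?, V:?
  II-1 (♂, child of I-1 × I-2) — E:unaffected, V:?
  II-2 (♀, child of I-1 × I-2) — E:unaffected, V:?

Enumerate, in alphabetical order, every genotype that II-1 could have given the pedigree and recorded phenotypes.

II-1 ∈ {EE Vv, EE vv, Ee Vv, Ee vv}

E/I-1 ? ·: EE|Ee|ee
E/I-2 ? ·: EE|Ee|ee
E/II-1 un I-1×I-2: EE|Ee
E/II-2 un I-1×I-2: EE|Ee
⇒ E over [I-1,I-2,II-1,II-2]: 17 consistent
V/I-1 aff ·: vv
V/I-2 ? ·: VV|Vv|vv
V/II-1 ? I-1×I-2: Vv|vv
V/II-2 ? I-1×I-2: Vv|vv
⇒ V over [I-1,I-2,II-1,II-2]: 6 consistent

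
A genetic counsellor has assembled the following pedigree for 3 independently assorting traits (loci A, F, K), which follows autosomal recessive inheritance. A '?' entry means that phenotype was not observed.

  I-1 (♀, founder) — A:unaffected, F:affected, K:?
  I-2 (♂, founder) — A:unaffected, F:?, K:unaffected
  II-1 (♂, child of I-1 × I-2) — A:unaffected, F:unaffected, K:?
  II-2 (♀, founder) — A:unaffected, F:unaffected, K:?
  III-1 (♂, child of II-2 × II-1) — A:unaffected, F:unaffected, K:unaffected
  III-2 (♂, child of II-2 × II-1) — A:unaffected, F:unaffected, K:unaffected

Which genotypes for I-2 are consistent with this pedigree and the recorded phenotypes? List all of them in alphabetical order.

A/I-1 un ·: AA|Aa
A/I-2 un ·: AA|Aa
A/II-1 un I-1×I-2: AA|Aa
A/II-2 un ·: AA|Aa
A/III-1 un II-2×II-1: AA|Aa
A/III-2 un II-2×II-1: AA|Aa
⇒ A over [I-1,I-2,II-1,II-2,III-1,III-2]: 44 consistent
F/I-1 aff ·: ff
F/I-2 ? ·: FF|Ff
F/II-1 un I-1×I-2: Ff
F/II-2 un ·: FF|Ff
F/III-1 un II-2×II-1: FF|Ff
F/III-2 un II-2×II-1: FF|Ff
⇒ F over [I-1,I-2,II-1,II-2,III-1,III-2]: 16 consistent
K/I-1 ? ·: KK|Kk|kk
K/I-2 un ·: KK|Kk
K/II-1 ? I-1×I-2: KK|Kk|kk
K/II-2 ? ·: KK|Kk|kk
K/III-1 un II-2×II-1: KK|Kk
K/III-2 un II-2×II-1: KK|Kk
⇒ K over [I-1,I-2,II-1,II-2,III-1,III-2]: 73 consistent

I-2 ∈ {AA FF KK, AA FF Kk, AA Ff KK, AA Ff Kk, Aa FF KK, Aa FF Kk, Aa Ff KK, Aa Ff Kk}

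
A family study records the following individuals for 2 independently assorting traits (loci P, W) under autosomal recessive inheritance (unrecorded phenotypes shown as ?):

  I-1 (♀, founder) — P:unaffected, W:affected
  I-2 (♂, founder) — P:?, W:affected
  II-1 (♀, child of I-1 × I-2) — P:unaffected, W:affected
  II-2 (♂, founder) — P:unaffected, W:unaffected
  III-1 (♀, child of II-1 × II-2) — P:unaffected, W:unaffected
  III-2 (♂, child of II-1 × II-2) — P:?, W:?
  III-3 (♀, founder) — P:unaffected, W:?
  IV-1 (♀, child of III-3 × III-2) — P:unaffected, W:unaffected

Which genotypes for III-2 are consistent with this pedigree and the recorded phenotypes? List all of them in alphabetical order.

III-2 ∈ {PP Ww, PP ww, Pp Ww, Pp ww, pp Ww, pp ww}

P/I-1 un ·: PP|Pp
P/I-2 ? ·: PP|Pp|pp
P/II-1 un I-1×I-2: PP|Pp
P/II-2 un ·: PP|Pp
P/III-1 un II-1×II-2: PP|Pp
P/III-2 ? II-1×II-2: PP|Pp|pp
P/III-3 un ·: PP|Pp
P/IV-1 un III-3×III-2: PP|Pp
⇒ P over [I-1,I-2,II-1,II-2,III-1,III-2,III-3,IV-1]: 228 consistent
W/I-1 aff ·: ww
W/I-2 aff ·: ww
W/II-1 aff I-1×I-2: ww
W/II-2 un ·: WW|Ww
W/III-1 un II-1×II-2: Ww
W/III-2 ? II-1×II-2: Ww|ww
W/III-3 ? ·: WW|Ww|ww
W/IV-1 un III-3×III-2: WW|Ww
⇒ W over [I-1,I-2,II-1,II-2,III-1,III-2,III-3,IV-1]: 12 consistent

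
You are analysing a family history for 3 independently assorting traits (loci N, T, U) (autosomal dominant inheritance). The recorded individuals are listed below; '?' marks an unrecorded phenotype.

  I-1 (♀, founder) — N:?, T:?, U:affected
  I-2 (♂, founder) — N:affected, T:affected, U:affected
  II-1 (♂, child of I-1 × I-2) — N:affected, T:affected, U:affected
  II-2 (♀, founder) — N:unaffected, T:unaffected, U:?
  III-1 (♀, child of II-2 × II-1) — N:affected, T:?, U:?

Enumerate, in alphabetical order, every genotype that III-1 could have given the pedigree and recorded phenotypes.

N/I-1 ? ·: nn|Nn|NN
N/I-2 aff ·: Nn|NN
N/II-1 aff I-1×I-2: Nn|NN
N/II-2 un ·: nn
N/III-1 aff II-2×II-1: Nn
⇒ N over [I-1,I-2,II-1,II-2,III-1]: 9 consistent
T/I-1 ? ·: tt|Tt|TT
T/I-2 aff ·: Tt|TT
T/II-1 aff I-1×I-2: Tt|TT
T/II-2 un ·: tt
T/III-1 ? II-2×II-1: tt|Tt
⇒ T over [I-1,I-2,II-1,II-2,III-1]: 14 consistent
U/I-1 aff ·: Uu|UU
U/I-2 aff ·: Uu|UU
U/II-1 aff I-1×I-2: Uu|UU
U/II-2 ? ·: uu|Uu|UU
U/III-1 ? II-2×II-1: uu|Uu|UU
⇒ U over [I-1,I-2,II-1,II-2,III-1]: 37 consistent

III-1 ∈ {Nn Tt UU, Nn Tt Uu, Nn Tt uu, Nn tt UU, Nn tt Uu, Nn tt uu}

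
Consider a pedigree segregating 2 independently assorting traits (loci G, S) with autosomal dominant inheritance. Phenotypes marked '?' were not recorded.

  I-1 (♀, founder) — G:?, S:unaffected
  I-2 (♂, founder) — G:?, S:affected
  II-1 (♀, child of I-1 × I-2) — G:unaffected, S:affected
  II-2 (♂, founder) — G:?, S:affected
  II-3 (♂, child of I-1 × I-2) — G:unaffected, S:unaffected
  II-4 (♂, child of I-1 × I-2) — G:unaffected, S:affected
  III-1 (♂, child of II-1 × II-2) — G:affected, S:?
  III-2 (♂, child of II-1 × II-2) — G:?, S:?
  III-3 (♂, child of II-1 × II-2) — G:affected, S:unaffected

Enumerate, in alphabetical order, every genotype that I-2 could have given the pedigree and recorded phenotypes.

G/I-1 ? ·: gg|Gg
G/I-2 ? ·: gg|Gg
G/II-1 un I-1×I-2: gg
G/II-2 ? ·: Gg|GG
G/II-3 un I-1×I-2: gg
G/II-4 un I-1×I-2: gg
G/III-1 aff II-1×II-2: Gg
G/III-2 ? II-1×II-2: gg|Gg
G/III-3 aff II-1×II-2: Gg
⇒ G over [I-1,I-2,II-1,II-2,II-3,II-4,III-1,III-2,III-3]: 12 consistent
S/I-1 un ·: ss
S/I-2 aff ·: Ss
S/II-1 aff I-1×I-2: Ss
S/II-2 aff ·: Ss
S/II-3 un I-1×I-2: ss
S/II-4 aff I-1×I-2: Ss
S/III-1 ? II-1×II-2: ss|Ss|SS
S/III-2 ? II-1×II-2: ss|Ss|SS
S/III-3 un II-1×II-2: ss
⇒ S over [I-1,I-2,II-1,II-2,II-3,II-4,III-1,III-2,III-3]: 9 consistent

I-2 ∈ {Gg Ss, gg Ss}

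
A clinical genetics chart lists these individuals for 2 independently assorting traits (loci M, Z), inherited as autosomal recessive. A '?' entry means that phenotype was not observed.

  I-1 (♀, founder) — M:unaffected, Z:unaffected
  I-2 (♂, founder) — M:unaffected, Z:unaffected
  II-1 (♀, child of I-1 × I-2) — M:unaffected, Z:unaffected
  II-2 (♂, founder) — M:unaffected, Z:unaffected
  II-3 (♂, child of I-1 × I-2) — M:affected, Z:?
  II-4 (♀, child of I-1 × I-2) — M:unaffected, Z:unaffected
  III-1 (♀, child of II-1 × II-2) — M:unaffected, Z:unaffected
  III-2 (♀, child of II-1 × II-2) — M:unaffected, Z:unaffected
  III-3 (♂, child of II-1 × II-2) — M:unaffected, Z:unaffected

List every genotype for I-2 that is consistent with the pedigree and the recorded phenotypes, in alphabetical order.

M/I-1 un ·: Mm
M/I-2 un ·: Mm
M/II-1 un I-1×I-2: MM|Mm
M/II-2 un ·: MM|Mm
M/II-3 aff I-1×I-2: mm
M/II-4 un I-1×I-2: MM|Mm
M/III-1 un II-1×II-2: MM|Mm
M/III-2 un II-1×II-2: MM|Mm
M/III-3 un II-1×II-2: MM|Mm
⇒ M over [I-1,I-2,II-1,II-2,II-3,II-4,III-1,III-2,III-3]: 50 consistent
Z/I-1 un ·: ZZ|Zz
Z/I-2 un ·: ZZ|Zz
Z/II-1 un I-1×I-2: ZZ|Zz
Z/II-2 un ·: ZZ|Zz
Z/II-3 ? I-1×I-2: ZZ|Zz|zz
Z/II-4 un I-1×I-2: ZZ|Zz
Z/III-1 un II-1×II-2: ZZ|Zz
Z/III-2 un II-1×II-2: ZZ|Zz
Z/III-3 un II-1×II-2: ZZ|Zz
⇒ Z over [I-1,I-2,II-1,II-2,II-3,II-4,III-1,III-2,III-3]: 359 consistent

I-2 ∈ {Mm ZZ, Mm Zz}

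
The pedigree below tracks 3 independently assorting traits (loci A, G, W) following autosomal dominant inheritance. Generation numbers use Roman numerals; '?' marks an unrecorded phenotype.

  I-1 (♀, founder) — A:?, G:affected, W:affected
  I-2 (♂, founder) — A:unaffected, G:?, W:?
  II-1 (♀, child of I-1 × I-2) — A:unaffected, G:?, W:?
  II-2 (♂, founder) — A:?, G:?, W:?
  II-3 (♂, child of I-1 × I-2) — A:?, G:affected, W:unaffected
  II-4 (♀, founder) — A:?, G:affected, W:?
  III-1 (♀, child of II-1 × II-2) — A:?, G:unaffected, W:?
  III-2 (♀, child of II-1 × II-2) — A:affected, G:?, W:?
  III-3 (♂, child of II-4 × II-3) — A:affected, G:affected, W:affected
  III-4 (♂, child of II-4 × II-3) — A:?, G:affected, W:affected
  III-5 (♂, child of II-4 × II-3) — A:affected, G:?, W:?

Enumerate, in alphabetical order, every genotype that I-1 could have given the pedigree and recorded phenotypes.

A/I-1 ? ·: aa|Aa
A/I-2 un ·: aa
A/II-1 un I-1×I-2: aa
A/II-2 ? ·: Aa|AA
A/II-3 ? I-1×I-2: aa|Aa
A/II-4 ? ·: aa|Aa|AA
A/III-1 ? II-1×II-2: aa|Aa
A/III-2 aff II-1×II-2: Aa
A/III-3 aff II-4×II-3: Aa|AA
A/III-4 ? II-4×II-3: aa|Aa|AA
A/III-5 aff II-4×II-3: Aa|AA
⇒ A over [I-1,I-2,II-1,II-2,II-3,II-4,III-1,III-2,III-3,III-4,III-5]: 84 consistent
G/I-1 aff ·: Gg|GG
G/I-2 ? ·: gg|Gg|GG
G/II-1 ? I-1×I-2: gg|Gg
G/II-2 ? ·: gg|Gg
G/II-3 aff I-1×I-2: Gg|GG
G/II-4 aff ·: Gg|GG
G/III-1 un II-1×II-2: gg
G/III-2 ? II-1×II-2: gg|Gg|GG
G/III-3 aff II-4×II-3: Gg|GG
G/III-4 aff II-4×II-3: Gg|GG
G/III-5 ? II-4×II-3: gg|Gg|GG
⇒ G over [I-1,I-2,II-1,II-2,II-3,II-4,III-1,III-2,III-3,III-4,III-5]: 782 consistent
W/I-1 aff ·: Ww
W/I-2 ? ·: ww|Ww
W/II-1 ? I-1×I-2: ww|Ww|WW
W/II-2 ? ·: ww|Ww|WW
W/II-3 un I-1×I-2: ww
W/II-4 ? ·: Ww|WW
W/III-1 ? II-1×II-2: ww|Ww|WW
W/III-2 ? II-1×II-2: ww|Ww|WW
W/III-3 aff II-4×II-3: Ww
W/III-4 aff II-4×II-3: Ww
W/III-5 ? II-4×II-3: ww|Ww
⇒ W over [I-1,I-2,II-1,II-2,II-3,II-4,III-1,III-2,III-3,III-4,III-5]: 156 consistent

I-1 ∈ {Aa GG Ww, Aa Gg Ww, aa GG Ww, aa Gg Ww}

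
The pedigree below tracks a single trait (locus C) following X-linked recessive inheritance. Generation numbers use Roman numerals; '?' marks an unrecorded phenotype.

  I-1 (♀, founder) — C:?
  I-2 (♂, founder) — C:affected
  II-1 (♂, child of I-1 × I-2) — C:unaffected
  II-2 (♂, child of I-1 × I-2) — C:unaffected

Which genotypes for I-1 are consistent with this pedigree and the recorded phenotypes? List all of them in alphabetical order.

I-1 ∈ {X^CX^C, X^CX^c}

C/I-1 ? ·: X^CX^C|X^CX^c
C/I-2 aff ·: X^cY
C/II-1 un I-1×I-2: X^CY
C/II-2 un I-1×I-2: X^CY
⇒ C over [I-1,I-2,II-1,II-2]: 2 consistent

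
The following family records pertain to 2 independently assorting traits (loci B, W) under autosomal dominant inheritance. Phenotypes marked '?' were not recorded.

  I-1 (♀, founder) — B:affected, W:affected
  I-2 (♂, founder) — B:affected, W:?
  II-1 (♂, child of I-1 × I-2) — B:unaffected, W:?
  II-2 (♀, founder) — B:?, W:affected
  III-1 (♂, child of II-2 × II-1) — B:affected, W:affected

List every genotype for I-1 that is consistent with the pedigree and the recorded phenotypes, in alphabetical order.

I-1 ∈ {Bb WW, Bb Ww}

B/I-1 aff ·: Bb
B/I-2 aff ·: Bb
B/II-1 un I-1×I-2: bb
B/II-2 ? ·: Bb|BB
B/III-1 aff II-2×II-1: Bb
⇒ B over [I-1,I-2,II-1,II-2,III-1]: 2 consistent
W/I-1 aff ·: Ww|WW
W/I-2 ? ·: ww|Ww|WW
W/II-1 ? I-1×I-2: ww|Ww|WW
W/II-2 aff ·: Ww|WW
W/III-1 aff II-2×II-1: Ww|WW
⇒ W over [I-1,I-2,II-1,II-2,III-1]: 36 consistent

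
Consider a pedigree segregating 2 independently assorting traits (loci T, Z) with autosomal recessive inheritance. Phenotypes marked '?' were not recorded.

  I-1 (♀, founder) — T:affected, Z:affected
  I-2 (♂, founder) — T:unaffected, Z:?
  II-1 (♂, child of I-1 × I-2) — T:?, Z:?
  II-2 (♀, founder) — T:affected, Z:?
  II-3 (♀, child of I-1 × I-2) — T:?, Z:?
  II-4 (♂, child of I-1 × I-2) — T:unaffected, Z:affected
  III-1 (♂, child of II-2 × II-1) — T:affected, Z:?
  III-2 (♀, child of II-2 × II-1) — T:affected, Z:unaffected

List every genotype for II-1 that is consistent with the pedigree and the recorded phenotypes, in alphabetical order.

T/I-1 aff ·: tt
T/I-2 un ·: TT|Tt
T/II-1 ? I-1×I-2: Tt|tt
T/II-2 aff ·: tt
T/II-3 ? I-1×I-2: Tt|tt
T/II-4 un I-1×I-2: Tt
T/III-1 aff II-2×II-1: tt
T/III-2 aff II-2×II-1: tt
⇒ T over [I-1,I-2,II-1,II-2,II-3,II-4,III-1,III-2]: 5 consistent
Z/I-1 aff ·: zz
Z/I-2 ? ·: Zz|zz
Z/II-1 ? I-1×I-2: Zz|zz
Z/II-2 ? ·: ZZ|Zz|zz
Z/II-3 ? I-1×I-2: Zz|zz
Z/II-4 aff I-1×I-2: zz
Z/III-1 ? II-2×II-1: ZZ|Zz|zz
Z/III-2 un II-2×II-1: ZZ|Zz
⇒ Z over [I-1,I-2,II-1,II-2,II-3,II-4,III-1,III-2]: 33 consistent

II-1 ∈ {Tt Zz, Tt zz, tt Zz, tt zz}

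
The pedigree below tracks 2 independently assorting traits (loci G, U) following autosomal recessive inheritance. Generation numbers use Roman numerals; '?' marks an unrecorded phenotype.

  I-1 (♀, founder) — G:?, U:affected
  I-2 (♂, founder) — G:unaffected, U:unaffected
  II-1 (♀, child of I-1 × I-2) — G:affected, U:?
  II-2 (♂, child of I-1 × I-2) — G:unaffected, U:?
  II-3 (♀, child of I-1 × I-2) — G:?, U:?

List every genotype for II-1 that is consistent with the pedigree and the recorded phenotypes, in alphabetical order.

G/I-1 ? ·: Gg|gg
G/I-2 un ·: Gg
G/II-1 aff I-1×I-2: gg
G/II-2 un I-1×I-2: GG|Gg
G/II-3 ? I-1×I-2: GG|Gg|gg
⇒ G over [I-1,I-2,II-1,II-2,II-3]: 8 consistent
U/I-1 aff ·: uu
U/I-2 un ·: UU|Uu
U/II-1 ? I-1×I-2: Uu|uu
U/II-2 ? I-1×I-2: Uu|uu
U/II-3 ? I-1×I-2: Uu|uu
⇒ U over [I-1,I-2,II-1,II-2,II-3]: 9 consistent

II-1 ∈ {gg Uu, gg uu}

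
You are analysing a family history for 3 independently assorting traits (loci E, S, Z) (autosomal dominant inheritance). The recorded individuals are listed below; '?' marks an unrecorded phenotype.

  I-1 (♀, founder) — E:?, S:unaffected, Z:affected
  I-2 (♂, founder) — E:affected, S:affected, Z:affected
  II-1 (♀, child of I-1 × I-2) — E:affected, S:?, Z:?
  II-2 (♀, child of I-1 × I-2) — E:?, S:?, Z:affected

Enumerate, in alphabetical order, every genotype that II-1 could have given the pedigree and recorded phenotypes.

II-1 ∈ {EE Ss ZZ, EE Ss Zz, EE Ss zz, EE ss ZZ, EE ss Zz, EE ss zz, Ee Ss ZZ, Ee Ss Zz, Ee Ss zz, Ee ss ZZ, Ee ss Zz, Ee ss zz}

E/I-1 ? ·: ee|Ee|EE
E/I-2 aff ·: Ee|EE
E/II-1 aff I-1×I-2: Ee|EE
E/II-2 ? I-1×I-2: ee|Ee|EE
⇒ E over [I-1,I-2,II-1,II-2]: 18 consistent
S/I-1 un ·: ss
S/I-2 aff ·: Ss|SS
S/II-1 ? I-1×I-2: ss|Ss
S/II-2 ? I-1×I-2: ss|Ss
⇒ S over [I-1,I-2,II-1,II-2]: 5 consistent
Z/I-1 aff ·: Zz|ZZ
Z/I-2 aff ·: Zz|ZZ
Z/II-1 ? I-1×I-2: zz|Zz|ZZ
Z/II-2 aff I-1×I-2: Zz|ZZ
⇒ Z over [I-1,I-2,II-1,II-2]: 15 consistent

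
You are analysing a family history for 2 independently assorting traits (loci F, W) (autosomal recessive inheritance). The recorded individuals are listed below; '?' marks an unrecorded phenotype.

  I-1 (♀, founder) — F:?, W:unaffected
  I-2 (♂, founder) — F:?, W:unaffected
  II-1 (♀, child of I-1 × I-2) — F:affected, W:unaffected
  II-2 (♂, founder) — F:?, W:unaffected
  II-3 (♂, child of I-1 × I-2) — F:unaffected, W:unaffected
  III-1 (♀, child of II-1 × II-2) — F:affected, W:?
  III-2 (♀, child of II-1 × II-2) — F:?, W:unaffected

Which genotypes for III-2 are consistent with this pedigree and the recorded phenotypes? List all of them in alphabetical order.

III-2 ∈ {Ff WW, Ff Ww, ff WW, ff Ww}

F/I-1 ? ·: Ff|ff
F/I-2 ? ·: Ff|ff
F/II-1 aff I-1×I-2: ff
F/II-2 ? ·: Ff|ff
F/II-3 un I-1×I-2: FF|Ff
F/III-1 aff II-1×II-2: ff
F/III-2 ? II-1×II-2: Ff|ff
⇒ F over [I-1,I-2,II-1,II-2,II-3,III-1,III-2]: 12 consistent
W/I-1 un ·: WW|Ww
W/I-2 un ·: WW|Ww
W/II-1 un I-1×I-2: WW|Ww
W/II-2 un ·: WW|Ww
W/II-3 un I-1×I-2: WW|Ww
W/III-1 ? II-1×II-2: WW|Ww|ww
W/III-2 un II-1×II-2: WW|Ww
⇒ W over [I-1,I-2,II-1,II-2,II-3,III-1,III-2]: 95 consistent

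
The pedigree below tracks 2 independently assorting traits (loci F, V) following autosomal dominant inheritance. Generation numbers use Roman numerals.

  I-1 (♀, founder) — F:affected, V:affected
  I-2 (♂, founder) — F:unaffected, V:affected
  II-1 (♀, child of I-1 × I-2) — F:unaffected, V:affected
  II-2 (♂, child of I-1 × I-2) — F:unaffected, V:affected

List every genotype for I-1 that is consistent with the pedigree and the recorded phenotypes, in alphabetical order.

F/I-1 aff ·: Ff
F/I-2 un ·: ff
F/II-1 un I-1×I-2: ff
F/II-2 un I-1×I-2: ff
⇒ F over [I-1,I-2,II-1,II-2]: 1 consistent
V/I-1 aff ·: Vv|VV
V/I-2 aff ·: Vv|VV
V/II-1 aff I-1×I-2: Vv|VV
V/II-2 aff I-1×I-2: Vv|VV
⇒ V over [I-1,I-2,II-1,II-2]: 13 consistent

I-1 ∈ {Ff VV, Ff Vv}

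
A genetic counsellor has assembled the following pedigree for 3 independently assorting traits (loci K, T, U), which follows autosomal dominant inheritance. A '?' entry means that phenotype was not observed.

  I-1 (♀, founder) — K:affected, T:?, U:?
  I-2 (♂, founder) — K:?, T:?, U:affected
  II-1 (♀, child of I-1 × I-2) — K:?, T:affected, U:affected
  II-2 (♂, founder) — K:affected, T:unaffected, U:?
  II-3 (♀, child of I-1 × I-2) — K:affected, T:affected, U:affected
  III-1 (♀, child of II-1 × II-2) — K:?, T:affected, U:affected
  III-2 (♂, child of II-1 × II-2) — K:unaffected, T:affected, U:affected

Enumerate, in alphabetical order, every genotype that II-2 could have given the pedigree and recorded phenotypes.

K/I-1 aff ·: Kk|KK
K/I-2 ? ·: kk|Kk|KK
K/II-1 ? I-1×I-2: kk|Kk
K/II-2 aff ·: Kk
K/II-3 aff I-1×I-2: Kk|KK
K/III-1 ? II-1×II-2: kk|Kk|KK
K/III-2 un II-1×II-2: kk
⇒ K over [I-1,I-2,II-1,II-2,II-3,III-1,III-2]: 30 consistent
T/I-1 ? ·: tt|Tt|TT
T/I-2 ? ·: tt|Tt|TT
T/II-1 aff I-1×I-2: Tt|TT
T/II-2 un ·: tt
T/II-3 aff I-1×I-2: Tt|TT
T/III-1 aff II-1×II-2: Tt
T/III-2 aff II-1×II-2: Tt
⇒ T over [I-1,I-2,II-1,II-2,II-3,III-1,III-2]: 17 consistent
U/I-1 ? ·: uu|Uu|UU
U/I-2 aff ·: Uu|UU
U/II-1 aff I-1×I-2: Uu|UU
U/II-2 ? ·: uu|Uu|UU
U/II-3 aff I-1×I-2: Uu|UU
U/III-1 aff II-1×II-2: Uu|UU
U/III-2 aff II-1×II-2: Uu|UU
⇒ U over [I-1,I-2,II-1,II-2,II-3,III-1,III-2]: 114 consistent

II-2 ∈ {Kk tt UU, Kk tt Uu, Kk tt uu}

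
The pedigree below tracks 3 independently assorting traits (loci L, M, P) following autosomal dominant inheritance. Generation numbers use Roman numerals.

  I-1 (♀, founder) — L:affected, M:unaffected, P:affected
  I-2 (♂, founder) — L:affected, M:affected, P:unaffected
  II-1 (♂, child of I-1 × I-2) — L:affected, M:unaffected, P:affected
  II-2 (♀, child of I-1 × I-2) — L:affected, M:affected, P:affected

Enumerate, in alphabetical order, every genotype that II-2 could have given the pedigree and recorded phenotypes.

II-2 ∈ {LL Mm Pp, Ll Mm Pp}

L/I-1 aff ·: Ll|LL
L/I-2 aff ·: Ll|LL
L/II-1 aff I-1×I-2: Ll|LL
L/II-2 aff I-1×I-2: Ll|LL
⇒ L over [I-1,I-2,II-1,II-2]: 13 consistent
M/I-1 un ·: mm
M/I-2 aff ·: Mm
M/II-1 un I-1×I-2: mm
M/II-2 aff I-1×I-2: Mm
⇒ M over [I-1,I-2,II-1,II-2]: 1 consistent
P/I-1 aff ·: Pp|PP
P/I-2 un ·: pp
P/II-1 aff I-1×I-2: Pp
P/II-2 aff I-1×I-2: Pp
⇒ P over [I-1,I-2,II-1,II-2]: 2 consistent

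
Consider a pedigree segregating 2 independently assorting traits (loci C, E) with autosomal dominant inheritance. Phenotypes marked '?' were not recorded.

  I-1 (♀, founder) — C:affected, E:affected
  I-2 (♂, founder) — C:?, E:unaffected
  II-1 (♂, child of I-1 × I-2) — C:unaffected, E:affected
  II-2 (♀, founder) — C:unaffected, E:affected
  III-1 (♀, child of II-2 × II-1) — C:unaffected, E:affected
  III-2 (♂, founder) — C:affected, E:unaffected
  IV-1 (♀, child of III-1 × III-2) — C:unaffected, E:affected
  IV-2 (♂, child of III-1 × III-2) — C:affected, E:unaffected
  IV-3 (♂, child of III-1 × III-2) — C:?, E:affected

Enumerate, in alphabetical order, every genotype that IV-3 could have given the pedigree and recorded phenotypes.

C/I-1 aff ·: Cc
C/I-2 ? ·: cc|Cc
C/II-1 un I-1×I-2: cc
C/II-2 un ·: cc
C/III-1 un II-2×II-1: cc
C/III-2 aff ·: Cc
C/IV-1 un III-1×III-2: cc
C/IV-2 aff III-1×III-2: Cc
C/IV-3 ? III-1×III-2: cc|Cc
⇒ C over [I-1,I-2,II-1,II-2,III-1,III-2,IV-1,IV-2,IV-3]: 4 consistent
E/I-1 aff ·: Ee|EE
E/I-2 un ·: ee
E/II-1 aff I-1×I-2: Ee
E/II-2 aff ·: Ee|EE
E/III-1 aff II-2×II-1: Ee
E/III-2 un ·: ee
E/IV-1 aff III-1×III-2: Ee
E/IV-2 un III-1×III-2: ee
E/IV-3 aff III-1×III-2: Ee
⇒ E over [I-1,I-2,II-1,II-2,III-1,III-2,IV-1,IV-2,IV-3]: 4 consistent

IV-3 ∈ {Cc Ee, cc Ee}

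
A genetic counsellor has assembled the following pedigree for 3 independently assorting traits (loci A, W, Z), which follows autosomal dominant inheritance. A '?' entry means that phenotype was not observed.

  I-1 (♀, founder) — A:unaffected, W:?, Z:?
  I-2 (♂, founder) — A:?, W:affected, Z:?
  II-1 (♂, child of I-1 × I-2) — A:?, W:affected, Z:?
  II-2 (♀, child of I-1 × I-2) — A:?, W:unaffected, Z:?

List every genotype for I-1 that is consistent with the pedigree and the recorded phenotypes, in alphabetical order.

I-1 ∈ {aa Ww ZZ, aa Ww Zz, aa Ww zz, aa ww ZZ, aa ww Zz, aa ww zz}

A/I-1 un ·: aa
A/I-2 ? ·: aa|Aa|AA
A/II-1 ? I-1×I-2: aa|Aa
A/II-2 ? I-1×I-2: aa|Aa
⇒ A over [I-1,I-2,II-1,II-2]: 6 consistent
W/I-1 ? ·: ww|Ww
W/I-2 aff ·: Ww
W/II-1 aff I-1×I-2: Ww|WW
W/II-2 un I-1×I-2: ww
⇒ W over [I-1,I-2,II-1,II-2]: 3 consistent
Z/I-1 ? ·: zz|Zz|ZZ
Z/I-2 ? ·: zz|Zz|ZZ
Z/II-1 ? I-1×I-2: zz|Zz|ZZ
Z/II-2 ? I-1×I-2: zz|Zz|ZZ
⇒ Z over [I-1,I-2,II-1,II-2]: 29 consistent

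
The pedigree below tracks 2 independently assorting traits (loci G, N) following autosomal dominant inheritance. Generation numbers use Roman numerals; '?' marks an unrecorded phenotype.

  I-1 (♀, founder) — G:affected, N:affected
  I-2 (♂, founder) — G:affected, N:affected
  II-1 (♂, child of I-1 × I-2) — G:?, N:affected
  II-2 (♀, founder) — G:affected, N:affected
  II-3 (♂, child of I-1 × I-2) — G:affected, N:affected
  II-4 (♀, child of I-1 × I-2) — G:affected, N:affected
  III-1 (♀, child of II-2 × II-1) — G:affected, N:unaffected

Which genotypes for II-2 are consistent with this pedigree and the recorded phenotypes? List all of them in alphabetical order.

G/I-1 aff ·: Gg|GG
G/I-2 aff ·: Gg|GG
G/II-1 ? I-1×I-2: gg|Gg|GG
G/II-2 aff ·: Gg|GG
G/II-3 aff I-1×I-2: Gg|GG
G/II-4 aff I-1×I-2: Gg|GG
G/III-1 aff II-2×II-1: Gg|GG
⇒ G over [I-1,I-2,II-1,II-2,II-3,II-4,III-1]: 95 consistent
N/I-1 aff ·: Nn|NN
N/I-2 aff ·: Nn|NN
N/II-1 aff I-1×I-2: Nn
N/II-2 aff ·: Nn
N/II-3 aff I-1×I-2: Nn|NN
N/II-4 aff I-1×I-2: Nn|NN
N/III-1 un II-2×II-1: nn
⇒ N over [I-1,I-2,II-1,II-2,II-3,II-4,III-1]: 12 consistent

II-2 ∈ {GG Nn, Gg Nn}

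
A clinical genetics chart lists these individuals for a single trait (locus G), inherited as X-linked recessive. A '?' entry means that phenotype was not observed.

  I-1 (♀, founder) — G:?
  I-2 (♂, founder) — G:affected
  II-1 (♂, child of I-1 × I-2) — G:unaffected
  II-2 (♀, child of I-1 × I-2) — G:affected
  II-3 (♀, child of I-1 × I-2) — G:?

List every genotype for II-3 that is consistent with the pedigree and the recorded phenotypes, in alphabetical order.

G/I-1 ? ·: X^GX^g
G/I-2 aff ·: X^gY
G/II-1 un I-1×I-2: X^GY
G/II-2 aff I-1×I-2: X^gX^g
G/II-3 ? I-1×I-2: X^GX^g|X^gX^g
⇒ G over [I-1,I-2,II-1,II-2,II-3]: 2 consistent

II-3 ∈ {X^GX^g, X^gX^g}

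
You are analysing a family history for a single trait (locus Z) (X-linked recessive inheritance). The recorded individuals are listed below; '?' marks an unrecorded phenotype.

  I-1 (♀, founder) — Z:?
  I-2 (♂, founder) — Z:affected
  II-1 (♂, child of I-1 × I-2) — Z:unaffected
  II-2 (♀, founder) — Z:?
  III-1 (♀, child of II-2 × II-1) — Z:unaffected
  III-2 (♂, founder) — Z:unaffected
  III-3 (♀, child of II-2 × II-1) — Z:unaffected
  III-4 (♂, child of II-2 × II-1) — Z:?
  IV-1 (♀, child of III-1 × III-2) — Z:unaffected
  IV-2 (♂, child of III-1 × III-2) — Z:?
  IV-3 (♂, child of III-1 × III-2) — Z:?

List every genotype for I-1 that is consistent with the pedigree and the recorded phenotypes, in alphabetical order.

Z/I-1 ? ·: X^ZX^Z|X^ZX^z
Z/I-2 aff ·: X^zY
Z/II-1 un I-1×I-2: X^ZY
Z/II-2 ? ·: X^ZX^Z|X^ZX^z|X^zX^z
Z/III-1 un II-2×II-1: X^ZX^Z|X^ZX^z
Z/III-2 un ·: X^ZY
Z/III-3 un II-2×II-1: X^ZX^Z|X^ZX^z
Z/III-4 ? II-2×II-1: X^ZY|X^zY
Z/IV-1 un III-1×III-2: X^ZX^Z|X^ZX^z
Z/IV-2 ? III-1×III-2: X^ZY|X^zY
Z/IV-3 ? III-1×III-2: X^ZY|X^zY
⇒ Z over [I-1,I-2,II-1,II-2,III-1,III-2,III-3,III-4,IV-1,IV-2,IV-3]: 90 consistent

I-1 ∈ {X^ZX^Z, X^ZX^z}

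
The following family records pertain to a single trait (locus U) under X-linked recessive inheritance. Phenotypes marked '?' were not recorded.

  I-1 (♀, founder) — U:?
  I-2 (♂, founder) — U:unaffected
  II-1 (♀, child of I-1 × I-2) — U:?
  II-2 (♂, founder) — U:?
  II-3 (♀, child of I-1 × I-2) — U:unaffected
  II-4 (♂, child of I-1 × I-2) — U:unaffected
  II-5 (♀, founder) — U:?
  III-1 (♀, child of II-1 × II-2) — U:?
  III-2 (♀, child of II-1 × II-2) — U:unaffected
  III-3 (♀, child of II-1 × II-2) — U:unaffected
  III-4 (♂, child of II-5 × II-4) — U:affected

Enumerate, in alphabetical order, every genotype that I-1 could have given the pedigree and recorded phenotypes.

U/I-1 ? ·: X^UX^U|X^UX^u
U/I-2 un ·: X^UY
U/II-1 ? I-1×I-2: X^UX^U|X^UX^u
U/II-2 ? ·: X^UY|X^uY
U/II-3 un I-1×I-2: X^UX^U|X^UX^u
U/II-4 un I-1×I-2: X^UY
U/II-5 ? ·: X^UX^u|X^uX^u
U/III-1 ? II-1×II-2: X^UX^U|X^UX^u|X^uX^u
U/III-2 un II-1×II-2: X^UX^U|X^UX^u
U/III-3 un II-1×II-2: X^UX^U|X^UX^u
U/III-4 aff II-5×II-4: X^uY
⇒ U over [I-1,I-2,II-1,II-2,II-3,II-4,II-5,III-1,III-2,III-3,III-4]: 52 consistent

I-1 ∈ {X^UX^U, X^UX^u}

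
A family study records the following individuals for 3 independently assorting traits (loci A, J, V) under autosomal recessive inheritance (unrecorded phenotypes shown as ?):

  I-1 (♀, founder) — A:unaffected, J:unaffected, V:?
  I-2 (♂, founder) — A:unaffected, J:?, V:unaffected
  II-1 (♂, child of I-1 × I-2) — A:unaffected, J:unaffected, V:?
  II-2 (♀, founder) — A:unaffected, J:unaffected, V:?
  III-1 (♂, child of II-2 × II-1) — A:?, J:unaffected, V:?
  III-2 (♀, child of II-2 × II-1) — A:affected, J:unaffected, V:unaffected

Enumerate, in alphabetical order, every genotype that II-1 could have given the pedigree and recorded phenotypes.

II-1 ∈ {Aa JJ VV, Aa JJ Vv, Aa JJ vv, Aa Jj VV, Aa Jj Vv, Aa Jj vv}

A/I-1 un ·: AA|Aa
A/I-2 un ·: AA|Aa
A/II-1 un I-1×I-2: Aa
A/II-2 un ·: Aa
A/III-1 ? II-2×II-1: AA|Aa|aa
A/III-2 aff II-2×II-1: aa
⇒ A over [I-1,I-2,II-1,II-2,III-1,III-2]: 9 consistent
J/I-1 un ·: JJ|Jj
J/I-2 ? ·: JJ|Jj|jj
J/II-1 un I-1×I-2: JJ|Jj
J/II-2 un ·: JJ|Jj
J/III-1 un II-2×II-1: JJ|Jj
J/III-2 un II-2×II-1: JJ|Jj
⇒ J over [I-1,I-2,II-1,II-2,III-1,III-2]: 60 consistent
V/I-1 ? ·: VV|Vv|vv
V/I-2 un ·: VV|Vv
V/II-1 ? I-1×I-2: VV|Vv|vv
V/II-2 ? ·: VV|Vv|vv
V/III-1 ? II-2×II-1: VV|Vv|vv
V/III-2 un II-2×II-1: VV|Vv
⇒ V over [I-1,I-2,II-1,II-2,III-1,III-2]: 90 consistent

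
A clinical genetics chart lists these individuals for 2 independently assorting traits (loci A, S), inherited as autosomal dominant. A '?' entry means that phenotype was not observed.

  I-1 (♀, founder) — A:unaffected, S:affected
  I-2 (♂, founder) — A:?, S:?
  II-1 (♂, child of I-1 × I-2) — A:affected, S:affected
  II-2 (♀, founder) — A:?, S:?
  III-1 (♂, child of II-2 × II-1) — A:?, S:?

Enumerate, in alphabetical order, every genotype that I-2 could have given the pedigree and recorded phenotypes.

I-2 ∈ {AA SS, AA Ss, AA ss, Aa SS, Aa Ss, Aa ss}

A/I-1 un ·: aa
A/I-2 ? ·: Aa|AA
A/II-1 aff I-1×I-2: Aa
A/II-2 ? ·: aa|Aa|AA
A/III-1 ? II-2×II-1: aa|Aa|AA
⇒ A over [I-1,I-2,II-1,II-2,III-1]: 14 consistent
S/I-1 aff ·: Ss|SS
S/I-2 ? ·: ss|Ss|SS
S/II-1 aff I-1×I-2: Ss|SS
S/II-2 ? ·: ss|Ss|SS
S/III-1 ? II-2×II-1: ss|Ss|SS
⇒ S over [I-1,I-2,II-1,II-2,III-1]: 51 consistent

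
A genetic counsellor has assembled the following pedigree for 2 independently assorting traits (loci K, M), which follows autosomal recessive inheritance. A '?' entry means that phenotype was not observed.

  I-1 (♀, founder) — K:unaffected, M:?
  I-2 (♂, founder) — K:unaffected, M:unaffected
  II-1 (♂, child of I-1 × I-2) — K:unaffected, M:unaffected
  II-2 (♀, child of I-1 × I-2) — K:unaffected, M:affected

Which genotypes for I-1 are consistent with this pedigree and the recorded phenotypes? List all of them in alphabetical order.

K/I-1 un ·: KK|Kk
K/I-2 un ·: KK|Kk
K/II-1 un I-1×I-2: KK|Kk
K/II-2 un I-1×I-2: KK|Kk
⇒ K over [I-1,I-2,II-1,II-2]: 13 consistent
M/I-1 ? ·: Mm|mm
M/I-2 un ·: Mm
M/II-1 un I-1×I-2: MM|Mm
M/II-2 aff I-1×I-2: mm
⇒ M over [I-1,I-2,II-1,II-2]: 3 consistent

I-1 ∈ {KK Mm, KK mm, Kk Mm, Kk mm}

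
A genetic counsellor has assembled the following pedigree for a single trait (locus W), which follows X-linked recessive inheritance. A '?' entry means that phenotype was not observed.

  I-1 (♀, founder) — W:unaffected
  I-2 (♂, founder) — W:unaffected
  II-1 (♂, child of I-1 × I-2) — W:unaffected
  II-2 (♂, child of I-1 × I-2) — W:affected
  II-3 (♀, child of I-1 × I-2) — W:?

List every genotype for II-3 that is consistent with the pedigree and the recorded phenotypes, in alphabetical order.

II-3 ∈ {X^WX^W, X^WX^w}

W/I-1 un ·: X^WX^w
W/I-2 un ·: X^WY
W/II-1 un I-1×I-2: X^WY
W/II-2 aff I-1×I-2: X^wY
W/II-3 ? I-1×I-2: X^WX^W|X^WX^w
⇒ W over [I-1,I-2,II-1,II-2,II-3]: 2 consistent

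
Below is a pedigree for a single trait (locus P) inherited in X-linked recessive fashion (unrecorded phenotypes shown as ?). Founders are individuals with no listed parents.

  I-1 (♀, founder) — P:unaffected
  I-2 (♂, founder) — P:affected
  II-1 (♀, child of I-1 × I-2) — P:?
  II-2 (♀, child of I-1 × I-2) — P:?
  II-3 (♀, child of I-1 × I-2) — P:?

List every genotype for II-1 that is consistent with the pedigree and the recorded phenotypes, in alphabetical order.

II-1 ∈ {X^PX^p, X^pX^p}

P/I-1 un ·: X^PX^P|X^PX^p
P/I-2 aff ·: X^pY
P/II-1 ? I-1×I-2: X^PX^p|X^pX^p
P/II-2 ? I-1×I-2: X^PX^p|X^pX^p
P/II-3 ? I-1×I-2: X^PX^p|X^pX^p
⇒ P over [I-1,I-2,II-1,II-2,II-3]: 9 consistent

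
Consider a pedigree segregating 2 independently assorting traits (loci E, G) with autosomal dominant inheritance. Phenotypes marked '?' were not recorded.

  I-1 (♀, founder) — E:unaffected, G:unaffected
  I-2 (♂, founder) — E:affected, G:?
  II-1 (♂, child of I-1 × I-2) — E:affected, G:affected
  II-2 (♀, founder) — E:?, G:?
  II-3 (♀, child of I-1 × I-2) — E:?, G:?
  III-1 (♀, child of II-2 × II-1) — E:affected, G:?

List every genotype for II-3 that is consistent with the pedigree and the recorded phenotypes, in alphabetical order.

II-3 ∈ {Ee Gg, Ee gg, ee Gg, ee gg}

E/I-1 un ·: ee
E/I-2 aff ·: Ee|EE
E/II-1 aff I-1×I-2: Ee
E/II-2 ? ·: ee|Ee|EE
E/II-3 ? I-1×I-2: ee|Ee
E/III-1 aff II-2×II-1: Ee|EE
⇒ E over [I-1,I-2,II-1,II-2,II-3,III-1]: 15 consistent
G/I-1 un ·: gg
G/I-2 ? ·: Gg|GG
G/II-1 aff I-1×I-2: Gg
G/II-2 ? ·: gg|Gg|GG
G/II-3 ? I-1×I-2: gg|Gg
G/III-1 ? II-2×II-1: gg|Gg|GG
⇒ G over [I-1,I-2,II-1,II-2,II-3,III-1]: 21 consistent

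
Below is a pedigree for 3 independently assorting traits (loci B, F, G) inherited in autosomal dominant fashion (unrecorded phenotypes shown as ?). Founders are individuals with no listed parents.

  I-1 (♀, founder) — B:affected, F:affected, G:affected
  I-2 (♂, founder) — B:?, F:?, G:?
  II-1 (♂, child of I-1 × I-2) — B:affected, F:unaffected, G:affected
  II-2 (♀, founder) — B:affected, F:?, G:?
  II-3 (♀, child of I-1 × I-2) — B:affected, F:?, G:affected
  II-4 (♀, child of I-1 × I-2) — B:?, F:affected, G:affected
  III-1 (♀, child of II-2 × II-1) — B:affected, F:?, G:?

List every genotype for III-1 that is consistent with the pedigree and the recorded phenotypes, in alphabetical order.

III-1 ∈ {BB Ff GG, BB Ff Gg, BB Ff gg, BB ff GG, BB ff Gg, BB ff gg, Bb Ff GG, Bb Ff Gg, Bb Ff gg, Bb ff GG, Bb ff Gg, Bb ff gg}

B/I-1 aff ·: Bb|BB
B/I-2 ? ·: bb|Bb|BB
B/II-1 aff I-1×I-2: Bb|BB
B/II-2 aff ·: Bb|BB
B/II-3 aff I-1×I-2: Bb|BB
B/II-4 ? I-1×I-2: bb|Bb|BB
B/III-1 aff II-2×II-1: Bb|BB
⇒ B over [I-1,I-2,II-1,II-2,II-3,II-4,III-1]: 113 consistent
F/I-1 aff ·: Ff
F/I-2 ? ·: ff|Ff
F/II-1 un I-1×I-2: ff
F/II-2 ? ·: ff|Ff|FF
F/II-3 ? I-1×I-2: ff|Ff|FF
F/II-4 aff I-1×I-2: Ff|FF
F/III-1 ? II-2×II-1: ff|Ff
⇒ F over [I-1,I-2,II-1,II-2,II-3,II-4,III-1]: 32 consistent
G/I-1 aff ·: Gg|GG
G/I-2 ? ·: gg|Gg|GG
G/II-1 aff I-1×I-2: Gg|GG
G/II-2 ? ·: gg|Gg|GG
G/II-3 aff I-1×I-2: Gg|GG
G/II-4 aff I-1×I-2: Gg|GG
G/III-1 ? II-2×II-1: gg|Gg|GG
⇒ G over [I-1,I-2,II-1,II-2,II-3,II-4,III-1]: 150 consistent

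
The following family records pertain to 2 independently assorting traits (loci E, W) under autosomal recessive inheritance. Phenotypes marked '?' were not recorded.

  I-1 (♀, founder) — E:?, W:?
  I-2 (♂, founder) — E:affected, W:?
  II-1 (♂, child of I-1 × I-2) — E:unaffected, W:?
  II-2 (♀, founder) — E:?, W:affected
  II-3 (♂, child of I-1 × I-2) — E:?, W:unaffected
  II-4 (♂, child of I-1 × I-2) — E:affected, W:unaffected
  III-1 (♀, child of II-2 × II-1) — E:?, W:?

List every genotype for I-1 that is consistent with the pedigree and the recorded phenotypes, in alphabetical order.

I-1 ∈ {Ee WW, Ee Ww, Ee ww}

E/I-1 ? ·: Ee
E/I-2 aff ·: ee
E/II-1 un I-1×I-2: Ee
E/II-2 ? ·: EE|Ee|ee
E/II-3 ? I-1×I-2: Ee|ee
E/II-4 aff I-1×I-2: ee
E/III-1 ? II-2×II-1: EE|Ee|ee
⇒ E over [I-1,I-2,II-1,II-2,II-3,II-4,III-1]: 14 consistent
W/I-1 ? ·: WW|Ww|ww
W/I-2 ? ·: WW|Ww|ww
W/II-1 ? I-1×I-2: WW|Ww|ww
W/II-2 aff ·: ww
W/II-3 un I-1×I-2: WW|Ww
W/II-4 un I-1×I-2: WW|Ww
W/III-1 ? II-2×II-1: Ww|ww
⇒ W over [I-1,I-2,II-1,II-2,II-3,II-4,III-1]: 51 consistent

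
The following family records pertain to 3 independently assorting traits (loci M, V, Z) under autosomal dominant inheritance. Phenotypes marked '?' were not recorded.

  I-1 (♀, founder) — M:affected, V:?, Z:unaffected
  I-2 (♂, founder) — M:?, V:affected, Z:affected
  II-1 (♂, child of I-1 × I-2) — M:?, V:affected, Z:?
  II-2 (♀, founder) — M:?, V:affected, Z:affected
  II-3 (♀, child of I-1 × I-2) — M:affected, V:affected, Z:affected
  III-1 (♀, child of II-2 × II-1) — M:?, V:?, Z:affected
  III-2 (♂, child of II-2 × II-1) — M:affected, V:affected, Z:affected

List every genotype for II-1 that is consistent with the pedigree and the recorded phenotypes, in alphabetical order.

M/I-1 aff ·: Mm|MM
M/I-2 ? ·: mm|Mm|MM
M/II-1 ? I-1×I-2: mm|Mm|MM
M/II-2 ? ·: mm|Mm|MM
M/II-3 aff I-1×I-2: Mm|MM
M/III-1 ? II-2×II-1: mm|Mm|MM
M/III-2 aff II-2×II-1: Mm|MM
⇒ M over [I-1,I-2,II-1,II-2,II-3,III-1,III-2]: 147 consistent
V/I-1 ? ·: vv|Vv|VV
V/I-2 aff ·: Vv|VV
V/II-1 aff I-1×I-2: Vv|VV
V/II-2 aff ·: Vv|VV
V/II-3 aff I-1×I-2: Vv|VV
V/III-1 ? II-2×II-1: vv|Vv|VV
V/III-2 aff II-2×II-1: Vv|VV
⇒ V over [I-1,I-2,II-1,II-2,II-3,III-1,III-2]: 115 consistent
Z/I-1 un ·: zz
Z/I-2 aff ·: Zz|ZZ
Z/II-1 ? I-1×I-2: zz|Zz
Z/II-2 aff ·: Zz|ZZ
Z/II-3 aff I-1×I-2: Zz
Z/III-1 aff II-2×II-1: Zz|ZZ
Z/III-2 aff II-2×II-1: Zz|ZZ
⇒ Z over [I-1,I-2,II-1,II-2,II-3,III-1,III-2]: 18 consistent

II-1 ∈ {MM VV Zz, MM VV zz, MM Vv Zz, MM Vv zz, Mm VV Zz, Mm VV zz, Mm Vv Zz, Mm Vv zz, mm VV Zz, mm VV zz, mm Vv Zz, mm Vv zz}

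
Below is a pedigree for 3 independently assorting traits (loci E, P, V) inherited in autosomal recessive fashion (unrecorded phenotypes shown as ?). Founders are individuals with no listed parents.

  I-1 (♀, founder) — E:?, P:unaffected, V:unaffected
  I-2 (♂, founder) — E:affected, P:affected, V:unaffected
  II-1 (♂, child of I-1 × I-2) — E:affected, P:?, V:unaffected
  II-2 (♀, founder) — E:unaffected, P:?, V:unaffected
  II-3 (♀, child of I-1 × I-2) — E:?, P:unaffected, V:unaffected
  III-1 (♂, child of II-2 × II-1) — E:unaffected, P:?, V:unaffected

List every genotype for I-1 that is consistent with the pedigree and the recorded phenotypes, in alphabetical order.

I-1 ∈ {Ee PP VV, Ee PP Vv, Ee Pp VV, Ee Pp Vv, ee PP VV, ee PP Vv, ee Pp VV, ee Pp Vv}

E/I-1 ? ·: Ee|ee
E/I-2 aff ·: ee
E/II-1 aff I-1×I-2: ee
E/II-2 un ·: EE|Ee
E/II-3 ? I-1×I-2: Ee|ee
E/III-1 un II-2×II-1: Ee
⇒ E over [I-1,I-2,II-1,II-2,II-3,III-1]: 6 consistent
P/I-1 un ·: PP|Pp
P/I-2 aff ·: pp
P/II-1 ? I-1×I-2: Pp|pp
P/II-2 ? ·: PP|Pp|pp
P/II-3 un I-1×I-2: Pp
P/III-1 ? II-2×II-1: PP|Pp|pp
⇒ P over [I-1,I-2,II-1,II-2,II-3,III-1]: 18 consistent
V/I-1 un ·: VV|Vv
V/I-2 un ·: VV|Vv
V/II-1 un I-1×I-2: VV|Vv
V/II-2 un ·: VV|Vv
V/II-3 un I-1×I-2: VV|Vv
V/III-1 un II-2×II-1: VV|Vv
⇒ V over [I-1,I-2,II-1,II-2,II-3,III-1]: 45 consistent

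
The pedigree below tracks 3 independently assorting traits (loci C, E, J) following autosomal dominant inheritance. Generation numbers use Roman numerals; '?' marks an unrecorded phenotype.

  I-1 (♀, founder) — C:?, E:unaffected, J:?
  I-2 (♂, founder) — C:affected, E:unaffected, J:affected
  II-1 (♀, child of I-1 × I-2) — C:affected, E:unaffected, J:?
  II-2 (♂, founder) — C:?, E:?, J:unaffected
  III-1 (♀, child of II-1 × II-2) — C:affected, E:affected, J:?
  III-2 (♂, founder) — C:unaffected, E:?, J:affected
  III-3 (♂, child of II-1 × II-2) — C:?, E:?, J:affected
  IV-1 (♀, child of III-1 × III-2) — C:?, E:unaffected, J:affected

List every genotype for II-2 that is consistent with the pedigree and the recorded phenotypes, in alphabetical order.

II-2 ∈ {CC EE jj, CC Ee jj, Cc EE jj, Cc Ee jj, cc EE jj, cc Ee jj}

C/I-1 ? ·: cc|Cc|CC
C/I-2 aff ·: Cc|CC
C/II-1 aff I-1×I-2: Cc|CC
C/II-2 ? ·: cc|Cc|CC
C/III-1 aff II-1×II-2: Cc|CC
C/III-2 un ·: cc
C/III-3 ? II-1×II-2: cc|Cc|CC
C/IV-1 ? III-1×III-2: cc|Cc
⇒ C over [I-1,I-2,II-1,II-2,III-1,III-2,III-3,IV-1]: 131 consistent
E/I-1 un ·: ee
E/I-2 un ·: ee
E/II-1 un I-1×I-2: ee
E/II-2 ? ·: Ee|EE
E/III-1 aff II-1×II-2: Ee
E/III-2 ? ·: ee|Ee
E/III-3 ? II-1×II-2: ee|Ee
E/IV-1 un III-1×III-2: ee
⇒ E over [I-1,I-2,II-1,II-2,III-1,III-2,III-3,IV-1]: 6 consistent
J/I-1 ? ·: jj|Jj|JJ
J/I-2 aff ·: Jj|JJ
J/II-1 ? I-1×I-2: Jj|JJ
J/II-2 un ·: jj
J/III-1 ? II-1×II-2: jj|Jj
J/III-2 aff ·: Jj|JJ
J/III-3 aff II-1×II-2: Jj
J/IV-1 aff III-1×III-2: Jj|JJ
⇒ J over [I-1,I-2,II-1,II-2,III-1,III-2,III-3,IV-1]: 46 consistent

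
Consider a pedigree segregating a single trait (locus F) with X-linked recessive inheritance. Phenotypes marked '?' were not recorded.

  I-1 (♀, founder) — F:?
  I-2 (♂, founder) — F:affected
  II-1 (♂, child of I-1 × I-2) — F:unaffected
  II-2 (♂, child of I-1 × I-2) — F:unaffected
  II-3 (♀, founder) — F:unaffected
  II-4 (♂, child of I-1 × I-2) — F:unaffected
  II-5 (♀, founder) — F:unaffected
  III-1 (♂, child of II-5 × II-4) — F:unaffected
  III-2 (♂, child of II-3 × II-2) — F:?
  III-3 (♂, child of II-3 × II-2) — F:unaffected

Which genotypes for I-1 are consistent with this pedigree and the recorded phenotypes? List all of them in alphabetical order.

F/I-1 ? ·: X^FX^F|X^FX^f
F/I-2 aff ·: X^fY
F/II-1 un I-1×I-2: X^FY
F/II-2 un I-1×I-2: X^FY
F/II-3 un ·: X^FX^F|X^FX^f
F/II-4 un I-1×I-2: X^FY
F/II-5 un ·: X^FX^F|X^FX^f
F/III-1 un II-5×II-4: X^FY
F/III-2 ? II-3×II-2: X^FY|X^fY
F/III-3 un II-3×II-2: X^FY
⇒ F over [I-1,I-2,II-1,II-2,II-3,II-4,II-5,III-1,III-2,III-3]: 12 consistent

I-1 ∈ {X^FX^F, X^FX^f}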